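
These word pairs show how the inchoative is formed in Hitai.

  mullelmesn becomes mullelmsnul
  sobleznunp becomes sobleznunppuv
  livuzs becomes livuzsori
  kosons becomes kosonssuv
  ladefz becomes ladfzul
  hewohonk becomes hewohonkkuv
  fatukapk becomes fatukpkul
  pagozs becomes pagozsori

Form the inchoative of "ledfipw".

ledfpwul

"ledfipw" has second-to-last letter 'p'. The one such stem in the data (fatukapk → fatukpkul) deletes the last vowel and adds -ul (as do mullelmesn, ladefz), so the same rule applies.
So ledfipw → ledfpwul.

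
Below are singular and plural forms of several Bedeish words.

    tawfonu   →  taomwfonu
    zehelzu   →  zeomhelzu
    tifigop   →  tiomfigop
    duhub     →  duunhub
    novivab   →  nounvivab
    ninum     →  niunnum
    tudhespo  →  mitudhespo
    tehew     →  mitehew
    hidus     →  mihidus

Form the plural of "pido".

tawfonu and duhub both have last vowel 'u' yet inflect differently (taomwfonu, duunhub), so the last vowel is not what conditions the rule; the final letter is.
"pido" ends in -o. The one such stem in the data (tudhespo → mitudhespo) adds the prefix mi-, so the same rule applies.
The other patterns: stems ending in -p or -u insert -om- after the first vowel; stems ending in -b or -m insert -un- after the first vowel.
So pido → mipido.

mipido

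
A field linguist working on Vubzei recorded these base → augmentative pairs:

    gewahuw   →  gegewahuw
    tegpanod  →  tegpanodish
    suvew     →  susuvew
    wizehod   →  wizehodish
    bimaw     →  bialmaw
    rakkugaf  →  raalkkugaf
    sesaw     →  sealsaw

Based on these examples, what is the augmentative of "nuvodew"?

nunuvodew

sesaw and gewahuw both end in -w yet inflect differently (sealsaw, gegewahuw), so the final letter is not what conditions the rule; the last vowel is.
"nuvodew" has last vowel 'e'. The one such stem in the data (suvew → susuvew) repeats the first consonant+vowel as a prefix (as does gewahuw), so the same rule applies.
The other patterns: stems whose last vowel is 'a' insert -al- after the first vowel; stems whose last vowel is 'o' add -ish.
So nuvodew → nunuvodew.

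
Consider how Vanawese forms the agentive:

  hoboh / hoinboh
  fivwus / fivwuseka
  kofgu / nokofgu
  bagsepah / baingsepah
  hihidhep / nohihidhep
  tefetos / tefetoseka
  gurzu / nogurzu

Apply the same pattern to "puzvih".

puinzvih

tefetos and hoboh both have last vowel 'o' yet inflect differently (tefetoseka, hoinboh), so the last vowel is not what conditions the rule; the final letter is.
"puzvih" ends in -h. The stems ending in -h (hoboh → hoinboh, bagsepah → baingsepah) insert -in- after the first vowel.
The other patterns: stems ending in -s add -eka; stems ending in -p or -u add the prefix no-.
So puzvih → puinzvih.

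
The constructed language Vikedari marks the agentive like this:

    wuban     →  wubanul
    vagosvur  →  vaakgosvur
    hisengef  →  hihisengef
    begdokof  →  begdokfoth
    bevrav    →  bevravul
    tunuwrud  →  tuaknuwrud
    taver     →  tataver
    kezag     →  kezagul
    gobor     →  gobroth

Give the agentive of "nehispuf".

"nehispuf" has last vowel 'u'. The stems whose last vowel is 'u' (tunuwrud → tuaknuwrud, vagosvur → vaakgosvur) insert -ak- after the first vowel.
So nehispuf → neakhispuf.

neakhispuf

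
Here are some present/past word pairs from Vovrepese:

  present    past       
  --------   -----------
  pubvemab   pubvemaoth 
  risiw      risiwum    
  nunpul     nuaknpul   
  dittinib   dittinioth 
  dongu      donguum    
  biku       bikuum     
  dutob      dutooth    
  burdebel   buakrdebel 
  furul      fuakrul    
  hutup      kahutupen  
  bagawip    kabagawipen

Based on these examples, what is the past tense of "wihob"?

"wihob" ends in -b. The stems ending in -b (dittinib → dittinioth, pubvemab → pubvemaoth, dutob → dutooth) drop the final letter and add -oth.
So wihob → wihooth.

wihooth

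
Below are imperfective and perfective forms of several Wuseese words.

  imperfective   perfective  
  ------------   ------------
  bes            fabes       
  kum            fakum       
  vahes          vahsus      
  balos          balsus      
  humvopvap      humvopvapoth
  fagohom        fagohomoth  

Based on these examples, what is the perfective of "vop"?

bes and vahes both end in -s yet inflect differently (fabes, vahsus), so the final letter is not what conditions the rule; the number of vowels is.
"vop" has 1 vowel. The stems with 1 vowel (bes → fabes, kum → fakum) add the prefix fa-.
The other patterns: stems with 2 vowels delete the last vowel and add -us; stems with 3 vowels add -oth.
So vop → favop.

favop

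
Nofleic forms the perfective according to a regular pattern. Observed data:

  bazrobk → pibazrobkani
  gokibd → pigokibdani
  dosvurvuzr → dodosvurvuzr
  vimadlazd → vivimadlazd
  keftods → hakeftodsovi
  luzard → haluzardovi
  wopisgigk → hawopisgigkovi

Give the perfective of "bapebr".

pibapebrani

gokibd and vimadlazd both end in -d yet inflect differently (pigokibdani, vivimadlazd), so the final letter is not what conditions the rule; the second-to-last letter is.
"bapebr" has second-to-last letter 'b'. The stems whose second-to-last letter is 'b' (bazrobk → pibazrobkani, gokibd → pigokibdani) add pi- … -ani around the stem.
The other patterns: stems whose second-to-last letter is 'z' repeat the first consonant+vowel as a prefix; stems whose second-to-last letter is 'd', 'g' or 'r' add ha- … -ovi around the stem.
So bapebr → pibapebrani.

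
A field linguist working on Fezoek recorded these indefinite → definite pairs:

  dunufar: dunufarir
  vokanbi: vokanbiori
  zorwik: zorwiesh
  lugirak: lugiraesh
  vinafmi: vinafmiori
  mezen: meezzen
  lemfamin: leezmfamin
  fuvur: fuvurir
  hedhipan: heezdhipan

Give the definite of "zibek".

lugirak and dunufar both have last vowel 'a' yet inflect differently (lugiraesh, dunufarir), so the last vowel is not what conditions the rule; the final letter is.
"zibek" ends in -k. The stems ending in -k (zorwik → zorwiesh, lugirak → lugiraesh) drop the final letter and add -esh.
The other patterns: stems ending in -r add -ir; stems ending in -n insert -ez- after the first vowel; stems ending in -i add -ori.
So zibek → zibeesh.

zibeesh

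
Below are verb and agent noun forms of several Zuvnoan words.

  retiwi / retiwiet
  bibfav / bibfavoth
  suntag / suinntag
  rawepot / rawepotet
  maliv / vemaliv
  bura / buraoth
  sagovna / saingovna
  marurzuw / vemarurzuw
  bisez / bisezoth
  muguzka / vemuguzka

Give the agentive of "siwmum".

muguzka and bura both end in -a yet inflect differently (vemuguzka, buraoth), so the final letter is not what conditions the rule; the first letter is.
"siwmum" begins with s-. The stems beginning with s- (sagovna → saingovna, suntag → suinntag) insert -in- after the first vowel.
So siwmum → siinwmum.

siinwmum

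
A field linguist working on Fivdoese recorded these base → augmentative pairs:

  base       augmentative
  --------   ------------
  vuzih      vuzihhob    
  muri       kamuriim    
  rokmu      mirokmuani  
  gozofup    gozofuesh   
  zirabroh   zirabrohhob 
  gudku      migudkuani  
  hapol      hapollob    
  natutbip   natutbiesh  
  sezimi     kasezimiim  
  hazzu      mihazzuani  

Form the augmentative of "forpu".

miforpuani

natutbip and vuzih both have last vowel 'i' yet inflect differently (natutbiesh, vuzihhob), so the last vowel is not what conditions the rule; the final letter is.
"forpu" ends in -u. The stems ending in -u (rokmu → mirokmuani, gudku → migudkuani, hazzu → mihazzuani) add mi- … -ani around the stem.
So forpu → miforpuani.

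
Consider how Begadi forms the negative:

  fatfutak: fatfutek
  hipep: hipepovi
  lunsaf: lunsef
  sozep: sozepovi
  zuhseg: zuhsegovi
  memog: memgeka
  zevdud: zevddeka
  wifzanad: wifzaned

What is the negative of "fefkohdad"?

"fefkohdad" has last vowel 'a'. The stems whose last vowel is 'a' (wifzanad → wifzaned, lunsaf → lunsef, fatfutak → fatfutek) change the last vowel to 'e'.
So fefkohdad → fefkohded.

fefkohded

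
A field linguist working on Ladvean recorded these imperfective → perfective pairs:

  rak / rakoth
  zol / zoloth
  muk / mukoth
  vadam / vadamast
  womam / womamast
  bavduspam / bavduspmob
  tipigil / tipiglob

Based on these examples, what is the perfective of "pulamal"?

pulamlob

vadam and bavduspam both end in -m yet inflect differently (vadamast, bavduspmob), so the final letter is not what conditions the rule; the number of vowels is.
"pulamal" has 3 vowels. The stems with 3 vowels (bavduspam → bavduspmob, tipigil → tipiglob) delete the last vowel and add -ob.
So pulamal → pulamlob.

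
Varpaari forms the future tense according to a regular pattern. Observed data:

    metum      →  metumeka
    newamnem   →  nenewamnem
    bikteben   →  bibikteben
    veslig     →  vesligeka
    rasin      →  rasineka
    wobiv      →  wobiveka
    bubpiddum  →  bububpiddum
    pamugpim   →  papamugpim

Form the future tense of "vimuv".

vimuveka

"vimuv" has 2 vowels. The stems with 2 vowels (rasin → rasineka, metum → metumeka, veslig → vesligeka) add -eka.
So vimuv → vimuveka.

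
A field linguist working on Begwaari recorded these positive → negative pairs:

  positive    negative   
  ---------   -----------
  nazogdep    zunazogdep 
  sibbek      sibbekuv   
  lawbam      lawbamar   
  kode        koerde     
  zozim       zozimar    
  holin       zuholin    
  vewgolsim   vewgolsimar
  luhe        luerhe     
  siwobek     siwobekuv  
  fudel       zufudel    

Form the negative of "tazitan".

zutazitan

siwobek and kode both have last vowel 'e' yet inflect differently (siwobekuv, koerde), so the last vowel is not what conditions the rule; the final letter is.
"tazitan" ends in -n. The one such stem in the data (holin → zuholin) adds the prefix zu-, so the same rule applies.
So tazitan → zutazitan.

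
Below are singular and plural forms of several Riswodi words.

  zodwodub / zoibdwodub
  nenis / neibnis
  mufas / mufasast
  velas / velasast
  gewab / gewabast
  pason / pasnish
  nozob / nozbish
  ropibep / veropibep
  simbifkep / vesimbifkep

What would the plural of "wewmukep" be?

nenis and mufas both end in -s yet inflect differently (neibnis, mufasast), so the final letter is not what conditions the rule; the last vowel is.
"wewmukep" has last vowel 'e'. The stems whose last vowel is 'e' (ropibep → veropibep, simbifkep → vesimbifkep) add the prefix ve-.
The other patterns: stems whose last vowel is 'i' or 'u' insert -ib- after the first vowel; stems whose last vowel is 'a' add -ast; stems whose last vowel is 'o' delete the last vowel and add -ish.
So wewmukep → vewewmukep.

vewewmukep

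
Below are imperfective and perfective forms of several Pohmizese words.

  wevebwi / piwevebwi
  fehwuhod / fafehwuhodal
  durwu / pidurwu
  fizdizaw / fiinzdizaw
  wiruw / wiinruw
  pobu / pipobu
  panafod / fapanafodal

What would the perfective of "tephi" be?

wiruw and durwu both have last vowel 'u' yet inflect differently (wiinruw, pidurwu), so the last vowel is not what conditions the rule; the final letter is.
"tephi" ends in -i. The one such stem in the data (wevebwi → piwevebwi) adds the prefix pi-, so the same rule applies.
The other patterns: stems ending in -w insert -in- after the first vowel; stems ending in -d add fa- … -al around the stem.
So tephi → pitephi.

pitephi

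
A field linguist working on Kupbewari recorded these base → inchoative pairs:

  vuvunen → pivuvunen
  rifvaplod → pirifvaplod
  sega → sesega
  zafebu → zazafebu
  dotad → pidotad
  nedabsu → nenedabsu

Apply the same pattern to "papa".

"papa" ends in a vowel. The stems ending in a vowel (sega → sesega, zafebu → zazafebu, nedabsu → nenedabsu) repeat the first consonant+vowel as a prefix.
The other pattern: stems ending in a consonant add the prefix pi-.
So papa → papapa.

papapa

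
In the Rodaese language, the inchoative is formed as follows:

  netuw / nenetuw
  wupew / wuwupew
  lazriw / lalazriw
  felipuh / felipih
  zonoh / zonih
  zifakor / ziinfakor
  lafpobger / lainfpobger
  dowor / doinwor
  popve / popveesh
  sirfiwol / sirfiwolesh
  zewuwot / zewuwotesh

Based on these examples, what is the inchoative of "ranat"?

"ranat" ends in -t. The one such stem in the data (zewuwot → zewuwotesh) adds -esh, so the same rule applies.
So ranat → ranatesh.

ranatesh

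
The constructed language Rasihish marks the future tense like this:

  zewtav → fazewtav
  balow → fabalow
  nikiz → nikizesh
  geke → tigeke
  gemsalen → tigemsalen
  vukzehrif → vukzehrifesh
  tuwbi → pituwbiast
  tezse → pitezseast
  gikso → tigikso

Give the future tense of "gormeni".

tigormeni

tezse and geke both end in -e yet inflect differently (pitezseast, tigeke), so the final letter is not what conditions the rule; the first letter is.
"gormeni" begins with g-. The stems beginning with g- (geke → tigeke, gikso → tigikso, gemsalen → tigemsalen) add the prefix ti-.
The other patterns: stems beginning with n- or v- add -esh; stems beginning with b- or z- add the prefix fa-; stems beginning with t- add pi- … -ast around the stem.
So gormeni → tigormeni.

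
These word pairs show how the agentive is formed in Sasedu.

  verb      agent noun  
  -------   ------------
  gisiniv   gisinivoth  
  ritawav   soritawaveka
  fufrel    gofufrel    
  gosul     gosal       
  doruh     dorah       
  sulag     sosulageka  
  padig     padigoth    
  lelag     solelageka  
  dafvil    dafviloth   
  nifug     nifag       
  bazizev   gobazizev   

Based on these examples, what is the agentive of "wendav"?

"wendav" has last vowel 'a'. The stems whose last vowel is 'a' (lelag → solelageka, sulag → sosulageka, ritawav → soritawaveka) add so- … -eka around the stem.
The other patterns: stems whose last vowel is 'u' change the last vowel to 'a'; stems whose last vowel is 'i' add -oth; stems whose last vowel is 'e' add the prefix go-.
So wendav → sowendaveka.

sowendaveka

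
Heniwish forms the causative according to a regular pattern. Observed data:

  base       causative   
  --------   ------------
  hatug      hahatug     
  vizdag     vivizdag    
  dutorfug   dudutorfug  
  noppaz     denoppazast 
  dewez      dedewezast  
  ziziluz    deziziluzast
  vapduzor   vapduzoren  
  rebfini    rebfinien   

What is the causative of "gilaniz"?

vizdag and noppaz both have last vowel 'a' yet inflect differently (vivizdag, denoppazast), so the last vowel is not what conditions the rule; the final letter is.
"gilaniz" ends in -z. The stems ending in -z (noppaz → denoppazast, dewez → dedewezast, ziziluz → deziziluzast) add de- … -ast around the stem.
The other patterns: stems ending in -g repeat the first consonant+vowel as a prefix; stems ending in -i or -r add -en.
So gilaniz → degilanizast.

degilanizast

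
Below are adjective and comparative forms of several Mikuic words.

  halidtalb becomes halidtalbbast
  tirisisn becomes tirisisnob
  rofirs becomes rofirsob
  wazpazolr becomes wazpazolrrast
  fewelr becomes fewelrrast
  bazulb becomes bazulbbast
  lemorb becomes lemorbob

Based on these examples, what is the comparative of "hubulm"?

hubulmmast

bazulb and lemorb both end in -b yet inflect differently (bazulbbast, lemorbob), so the final letter is not what conditions the rule; the second-to-last letter is.
"hubulm" has second-to-last letter 'l'. The stems whose second-to-last letter is 'l' (fewelr → fewelrrast, wazpazolr → wazpazolrrast, bazulb → bazulbbast) double the final consonant and add -ast.
So hubulm → hubulmmast.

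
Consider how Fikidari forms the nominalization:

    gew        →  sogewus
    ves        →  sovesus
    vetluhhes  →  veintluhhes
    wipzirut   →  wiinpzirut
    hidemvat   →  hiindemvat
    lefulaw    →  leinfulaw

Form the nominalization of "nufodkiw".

nuinfodkiw

"nufodkiw" has 3 vowels. The stems with 3 vowels (hidemvat → hiindemvat, vetluhhes → veintluhhes, lefulaw → leinfulaw) insert -in- after the first vowel.
The other pattern: stems with 1 vowel add so- … -us around the stem.
So nufodkiw → nuinfodkiw.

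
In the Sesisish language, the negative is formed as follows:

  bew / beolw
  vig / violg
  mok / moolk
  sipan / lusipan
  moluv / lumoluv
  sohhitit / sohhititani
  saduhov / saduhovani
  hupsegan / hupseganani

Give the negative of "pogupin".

moluv and saduhov both end in -v yet inflect differently (lumoluv, saduhovani), so the final letter is not what conditions the rule; the number of vowels is.
"pogupin" has 3 vowels. The stems with 3 vowels (sohhitit → sohhititani, saduhov → saduhovani, hupsegan → hupseganani) add -ani.
So pogupin → pogupinani.

pogupinani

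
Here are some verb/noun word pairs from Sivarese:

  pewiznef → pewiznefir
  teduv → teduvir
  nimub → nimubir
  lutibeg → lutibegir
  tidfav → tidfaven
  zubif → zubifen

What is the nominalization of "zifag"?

teduv and tidfav both end in -v yet inflect differently (teduvir, tidfaven), so the final letter is not what conditions the rule; the last vowel is.
"zifag" has last vowel 'a'. The one such stem in the data (tidfav → tidfaven) adds -en, so the same rule applies.
So zifag → zifagen.

zifagen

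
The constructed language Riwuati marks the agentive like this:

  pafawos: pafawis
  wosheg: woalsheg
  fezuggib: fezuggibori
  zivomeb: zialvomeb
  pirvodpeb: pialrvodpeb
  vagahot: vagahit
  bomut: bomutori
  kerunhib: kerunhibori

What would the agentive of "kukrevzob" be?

kukrevzib

zivomeb and kerunhib both end in -b yet inflect differently (zialvomeb, kerunhibori), so the final letter is not what conditions the rule; the last vowel is.
"kukrevzob" has last vowel 'o'. The stems whose last vowel is 'o' (vagahot → vagahit, pafawos → pafawis) change the last vowel to 'i'.
So kukrevzob → kukrevzib.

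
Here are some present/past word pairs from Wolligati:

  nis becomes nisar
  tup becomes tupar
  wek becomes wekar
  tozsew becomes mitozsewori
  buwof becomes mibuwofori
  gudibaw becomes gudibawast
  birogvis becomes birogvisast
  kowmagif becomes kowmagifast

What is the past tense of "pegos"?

mipegosori

"pegos" has 2 vowels. The stems with 2 vowels (tozsew → mitozsewori, buwof → mibuwofori) add mi- … -ori around the stem.
So pegos → mipegosori.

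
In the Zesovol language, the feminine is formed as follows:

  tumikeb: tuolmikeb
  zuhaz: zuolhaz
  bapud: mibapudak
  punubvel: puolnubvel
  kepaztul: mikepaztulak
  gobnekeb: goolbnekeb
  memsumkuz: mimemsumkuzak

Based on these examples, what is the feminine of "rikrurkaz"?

"rikrurkaz" has last vowel 'a'. The one such stem in the data (zuhaz → zuolhaz) inserts -ol- after the first vowel (as do tumikeb, punubvel), so the same rule applies.
The other pattern: stems whose last vowel is 'u' add mi- … -ak around the stem.
So rikrurkaz → riolkrurkaz.

riolkrurkaz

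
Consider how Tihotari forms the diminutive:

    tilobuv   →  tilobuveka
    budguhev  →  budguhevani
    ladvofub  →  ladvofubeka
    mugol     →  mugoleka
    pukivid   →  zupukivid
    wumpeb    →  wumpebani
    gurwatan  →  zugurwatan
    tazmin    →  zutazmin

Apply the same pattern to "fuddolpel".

wumpeb and ladvofub both end in -b yet inflect differently (wumpebani, ladvofubeka), so the final letter is not what conditions the rule; the last vowel is.
"fuddolpel" has last vowel 'e'. The stems whose last vowel is 'e' (wumpeb → wumpebani, budguhev → budguhevani) add -ani.
The other patterns: stems whose last vowel is 'a' or 'i' add the prefix zu-; stems whose last vowel is 'o' or 'u' add -eka.
So fuddolpel → fuddolpelani.

fuddolpelani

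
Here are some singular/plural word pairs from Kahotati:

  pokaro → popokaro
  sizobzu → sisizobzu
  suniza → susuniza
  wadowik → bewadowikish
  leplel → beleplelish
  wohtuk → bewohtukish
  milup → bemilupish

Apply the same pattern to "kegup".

sizobzu and wohtuk both have last vowel 'u' yet inflect differently (sisizobzu, bewohtukish), so the last vowel is not what conditions the rule; whether the stem ends in a vowel or a consonant is.
"kegup" ends in a consonant. The stems ending in a consonant (wadowik → bewadowikish, leplel → beleplelish, wohtuk → bewohtukish) add be- … -ish around the stem.
So kegup → bekegupish.

bekegupish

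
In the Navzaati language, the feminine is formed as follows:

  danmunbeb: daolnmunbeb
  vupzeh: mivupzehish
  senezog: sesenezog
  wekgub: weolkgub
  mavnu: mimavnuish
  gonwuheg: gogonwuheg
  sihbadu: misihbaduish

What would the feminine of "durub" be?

duolrub

danmunbeb and gonwuheg both have last vowel 'e' yet inflect differently (daolnmunbeb, gogonwuheg), so the last vowel is not what conditions the rule; the final letter is.
"durub" ends in -b. The stems ending in -b (danmunbeb → daolnmunbeb, wekgub → weolkgub) insert -ol- after the first vowel.
So durub → duolrub.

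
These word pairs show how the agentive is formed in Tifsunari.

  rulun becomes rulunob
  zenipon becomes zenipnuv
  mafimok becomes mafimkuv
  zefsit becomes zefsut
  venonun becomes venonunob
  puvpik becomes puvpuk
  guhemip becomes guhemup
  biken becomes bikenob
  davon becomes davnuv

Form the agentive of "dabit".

dabut

mafimok and puvpik both end in -k yet inflect differently (mafimkuv, puvpuk), so the final letter is not what conditions the rule; the last vowel is.
"dabit" has last vowel 'i'. The stems whose last vowel is 'i' (guhemip → guhemup, zefsit → zefsut, puvpik → puvpuk) change the last vowel to 'u'.
So dabit → dabut.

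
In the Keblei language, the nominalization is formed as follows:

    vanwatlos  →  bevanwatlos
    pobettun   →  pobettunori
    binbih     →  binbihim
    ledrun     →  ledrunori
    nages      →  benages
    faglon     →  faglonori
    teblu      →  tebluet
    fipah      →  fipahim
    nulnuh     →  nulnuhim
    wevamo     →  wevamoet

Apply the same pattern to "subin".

subinori

pobettun and nulnuh both have last vowel 'u' yet inflect differently (pobettunori, nulnuhim), so the last vowel is not what conditions the rule; the final letter is.
"subin" ends in -n. The stems ending in -n (pobettun → pobettunori, ledrun → ledrunori, faglon → faglonori) add -ori.
So subin → subinori.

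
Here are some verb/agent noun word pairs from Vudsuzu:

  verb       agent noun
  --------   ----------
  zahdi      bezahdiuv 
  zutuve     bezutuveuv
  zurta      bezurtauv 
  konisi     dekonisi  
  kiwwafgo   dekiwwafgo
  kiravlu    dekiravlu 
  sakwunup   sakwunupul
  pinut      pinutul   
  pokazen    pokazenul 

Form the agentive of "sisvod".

sisvodul

zahdi and konisi both end in -i yet inflect differently (bezahdiuv, dekonisi), so the final letter is not what conditions the rule; the first letter is.
"sisvod" begins with s-. The one such stem in the data (sakwunup → sakwunupul) adds -ul, so the same rule applies.
The other patterns: stems beginning with z- add be- … -uv around the stem; stems beginning with k- add the prefix de-.
So sisvod → sisvodul.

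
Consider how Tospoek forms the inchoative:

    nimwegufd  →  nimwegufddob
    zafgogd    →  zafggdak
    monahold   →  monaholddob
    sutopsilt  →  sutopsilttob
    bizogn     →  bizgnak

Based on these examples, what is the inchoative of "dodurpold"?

zafgogd and monahold both end in -d yet inflect differently (zafggdak, monaholddob), so the final letter is not what conditions the rule; the second-to-last letter is.
"dodurpold" has second-to-last letter 'l'. The stems whose second-to-last letter is 'l' (sutopsilt → sutopsilttob, monahold → monaholddob) double the final consonant and add -ob.
So dodurpold → dodurpolddob.

dodurpolddob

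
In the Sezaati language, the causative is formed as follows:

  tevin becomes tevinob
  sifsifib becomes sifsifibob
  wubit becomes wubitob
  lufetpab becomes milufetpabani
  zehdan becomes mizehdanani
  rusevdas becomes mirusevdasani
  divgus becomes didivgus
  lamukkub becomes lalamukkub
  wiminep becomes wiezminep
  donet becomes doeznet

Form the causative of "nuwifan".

sifsifib and lufetpab both end in -b yet inflect differently (sifsifibob, milufetpabani), so the final letter is not what conditions the rule; the last vowel is.
"nuwifan" has last vowel 'a'. The stems whose last vowel is 'a' (lufetpab → milufetpabani, zehdan → mizehdanani, rusevdas → mirusevdasani) add mi- … -ani around the stem.
The other patterns: stems whose last vowel is 'i' add -ob; stems whose last vowel is 'u' repeat the first consonant+vowel as a prefix; stems whose last vowel is 'e' insert -ez- after the first vowel.
So nuwifan → minuwifanani.

minuwifanani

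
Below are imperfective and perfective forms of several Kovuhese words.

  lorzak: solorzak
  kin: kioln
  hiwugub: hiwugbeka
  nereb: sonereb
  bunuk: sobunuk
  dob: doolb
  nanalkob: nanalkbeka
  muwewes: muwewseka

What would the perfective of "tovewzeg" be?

dob and nereb both end in -b yet inflect differently (doolb, sonereb), so the final letter is not what conditions the rule; the number of vowels is.
"tovewzeg" has 3 vowels. The stems with 3 vowels (muwewes → muwewseka, nanalkob → nanalkbeka, hiwugub → hiwugbeka) delete the last vowel and add -eka.
So tovewzeg → tovewzgeka.

tovewzgeka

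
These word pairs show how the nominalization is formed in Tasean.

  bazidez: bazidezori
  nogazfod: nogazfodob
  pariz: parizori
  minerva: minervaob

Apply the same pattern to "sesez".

sesezori

bazidez and minerva both have 3 vowels yet inflect differently (bazidezori, minervaob), so the number of vowels is not what conditions the rule; the final letter is.
"sesez" ends in -z. The stems ending in -z (bazidez → bazidezori, pariz → parizori) add -ori.
So sesez → sesezori.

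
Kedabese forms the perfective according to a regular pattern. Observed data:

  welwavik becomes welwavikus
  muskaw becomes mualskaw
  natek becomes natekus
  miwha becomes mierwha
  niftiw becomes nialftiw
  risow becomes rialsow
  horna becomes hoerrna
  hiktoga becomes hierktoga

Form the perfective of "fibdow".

fialbdow

muskaw and hiktoga both have last vowel 'a' yet inflect differently (mualskaw, hierktoga), so the last vowel is not what conditions the rule; the final letter is.
"fibdow" ends in -w. The stems ending in -w (risow → rialsow, muskaw → mualskaw, niftiw → nialftiw) insert -al- after the first vowel.
The other patterns: stems ending in -a insert -er- after the first vowel; stems ending in -k add -us.
So fibdow → fialbdow.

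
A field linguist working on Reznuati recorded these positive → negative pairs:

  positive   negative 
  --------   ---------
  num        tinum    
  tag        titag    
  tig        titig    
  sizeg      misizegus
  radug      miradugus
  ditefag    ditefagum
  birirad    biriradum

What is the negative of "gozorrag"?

gozorragum

tag and sizeg both end in -g yet inflect differently (titag, misizegus), so the final letter is not what conditions the rule; the number of vowels is.
"gozorrag" has 3 vowels. The stems with 3 vowels (ditefag → ditefagum, birirad → biriradum) add -um.
The other patterns: stems with 1 vowel add the prefix ti-; stems with 2 vowels add mi- … -us around the stem.
So gozorrag → gozorragum.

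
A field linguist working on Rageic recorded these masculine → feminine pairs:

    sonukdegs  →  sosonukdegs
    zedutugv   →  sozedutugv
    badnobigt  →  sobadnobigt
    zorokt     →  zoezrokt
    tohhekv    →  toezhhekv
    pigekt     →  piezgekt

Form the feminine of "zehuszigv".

sozehuszigv

"zehuszigv" has second-to-last letter 'g'. The stems whose second-to-last letter is 'g' (sonukdegs → sosonukdegs, zedutugv → sozedutugv, badnobigt → sobadnobigt) add the prefix so-.
The other pattern: stems whose second-to-last letter is 'k' insert -ez- after the first vowel.
So zehuszigv → sozehuszigv.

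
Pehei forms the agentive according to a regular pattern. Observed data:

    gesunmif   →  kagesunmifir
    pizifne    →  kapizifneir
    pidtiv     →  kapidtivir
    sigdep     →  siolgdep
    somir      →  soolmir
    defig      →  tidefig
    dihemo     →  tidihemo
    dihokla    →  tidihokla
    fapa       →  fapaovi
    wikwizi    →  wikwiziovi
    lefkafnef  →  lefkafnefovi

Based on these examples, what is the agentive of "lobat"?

dihokla and fapa both end in -a yet inflect differently (tidihokla, fapaovi), so the final letter is not what conditions the rule; the first letter is.
"lobat" begins with l-. The one such stem in the data (lefkafnef → lefkafnefovi) adds -ovi, so the same rule applies.
So lobat → lobatovi.

lobatovi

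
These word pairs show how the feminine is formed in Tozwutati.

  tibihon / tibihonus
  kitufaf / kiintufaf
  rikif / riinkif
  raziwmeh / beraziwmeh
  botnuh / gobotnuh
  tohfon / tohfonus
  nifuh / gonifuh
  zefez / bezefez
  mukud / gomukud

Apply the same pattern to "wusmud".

gowusmud

botnuh and raziwmeh both end in -h yet inflect differently (gobotnuh, beraziwmeh), so the final letter is not what conditions the rule; the last vowel is.
"wusmud" has last vowel 'u'. The stems whose last vowel is 'u' (botnuh → gobotnuh, nifuh → gonifuh, mukud → gomukud) add the prefix go-.
So wusmud → gowusmud.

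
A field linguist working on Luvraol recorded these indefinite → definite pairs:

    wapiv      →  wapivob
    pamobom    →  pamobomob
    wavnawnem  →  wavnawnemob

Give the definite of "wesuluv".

Every pair shown (wapiv → wapivob, pamobom → pamobomob, wavnawnem → wavnawnemob) follows the same rule: add -ob.
So wesuluv → wesuluvob.

wesuluvob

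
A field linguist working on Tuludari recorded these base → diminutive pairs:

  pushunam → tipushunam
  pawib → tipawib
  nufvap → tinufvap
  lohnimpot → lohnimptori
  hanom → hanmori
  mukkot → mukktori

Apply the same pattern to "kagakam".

"kagakam" has last vowel 'a'. The stems whose last vowel is 'a' (pushunam → tipushunam, nufvap → tinufvap) add the prefix ti-.
The other pattern: stems whose last vowel is 'o' delete the last vowel and add -ori.
So kagakam → tikagakam.

tikagakam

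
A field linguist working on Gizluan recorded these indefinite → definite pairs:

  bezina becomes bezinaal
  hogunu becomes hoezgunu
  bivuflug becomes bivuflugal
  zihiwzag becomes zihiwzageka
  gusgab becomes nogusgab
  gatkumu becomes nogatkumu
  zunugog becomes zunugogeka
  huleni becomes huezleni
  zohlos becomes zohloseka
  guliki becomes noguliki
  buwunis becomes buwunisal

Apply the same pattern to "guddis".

zohlos and buwunis both end in -s yet inflect differently (zohloseka, buwunisal), so the final letter is not what conditions the rule; the first letter is.
"guddis" begins with g-. The stems beginning with g- (gatkumu → nogatkumu, guliki → noguliki, gusgab → nogusgab) add the prefix no-.
So guddis → noguddis.

noguddis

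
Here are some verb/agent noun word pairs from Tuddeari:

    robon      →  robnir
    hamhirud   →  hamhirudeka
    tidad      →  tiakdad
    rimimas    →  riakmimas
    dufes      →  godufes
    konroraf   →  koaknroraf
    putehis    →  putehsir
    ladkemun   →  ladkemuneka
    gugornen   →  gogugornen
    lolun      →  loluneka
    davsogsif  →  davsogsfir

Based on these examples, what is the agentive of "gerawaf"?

hamhirud and tidad both end in -d yet inflect differently (hamhirudeka, tiakdad), so the final letter is not what conditions the rule; the last vowel is.
"gerawaf" has last vowel 'a'. The stems whose last vowel is 'a' (konroraf → koaknroraf, tidad → tiakdad, rimimas → riakmimas) insert -ak- after the first vowel.
The other patterns: stems whose last vowel is 'u' add -eka; stems whose last vowel is 'e' add the prefix go-; stems whose last vowel is 'i' or 'o' delete the last vowel and add -ir.
So gerawaf → geakrawaf.

geakrawaf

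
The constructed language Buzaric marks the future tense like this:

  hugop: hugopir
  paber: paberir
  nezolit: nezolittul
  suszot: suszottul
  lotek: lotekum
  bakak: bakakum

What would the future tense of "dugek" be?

"dugek" ends in -k. The stems ending in -k (lotek → lotekum, bakak → bakakum) add -um.
The other patterns: stems ending in -p or -r add -ir; stems ending in -t double the final consonant and add -ul.
So dugek → dugekum.

dugekum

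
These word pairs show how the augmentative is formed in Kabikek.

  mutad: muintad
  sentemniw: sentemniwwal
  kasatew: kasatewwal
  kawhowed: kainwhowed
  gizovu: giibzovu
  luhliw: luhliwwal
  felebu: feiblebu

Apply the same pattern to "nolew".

nolewwal

kawhowed and kasatew both have last vowel 'e' yet inflect differently (kainwhowed, kasatewwal), so the last vowel is not what conditions the rule; the final letter is.
"nolew" ends in -w. The stems ending in -w (luhliw → luhliwwal, sentemniw → sentemniwwal, kasatew → kasatewwal) double the final consonant and add -al.
So nolew → nolewwal.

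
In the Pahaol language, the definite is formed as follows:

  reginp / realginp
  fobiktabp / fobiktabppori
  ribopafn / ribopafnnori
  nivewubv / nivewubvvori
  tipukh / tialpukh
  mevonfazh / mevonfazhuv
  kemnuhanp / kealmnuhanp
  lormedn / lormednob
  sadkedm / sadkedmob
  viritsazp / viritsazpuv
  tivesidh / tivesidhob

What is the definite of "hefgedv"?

hefgedvob

tivesidh and mevonfazh both end in -h yet inflect differently (tivesidhob, mevonfazhuv), so the final letter is not what conditions the rule; the second-to-last letter is.
"hefgedv" has second-to-last letter 'd'. The stems whose second-to-last letter is 'd' (lormedn → lormednob, sadkedm → sadkedmob, tivesidh → tivesidhob) add -ob.
So hefgedv → hefgedvob.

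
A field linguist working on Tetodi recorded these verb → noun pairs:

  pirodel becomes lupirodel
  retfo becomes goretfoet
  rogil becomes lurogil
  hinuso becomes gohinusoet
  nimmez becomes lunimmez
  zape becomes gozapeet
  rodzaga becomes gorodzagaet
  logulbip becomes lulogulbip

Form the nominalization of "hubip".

luhubip

zape and nimmez both have last vowel 'e' yet inflect differently (gozapeet, lunimmez), so the last vowel is not what conditions the rule; whether the stem ends in a vowel or a consonant is.
"hubip" ends in a consonant. The stems ending in a consonant (logulbip → lulogulbip, nimmez → lunimmez, pirodel → lupirodel) add the prefix lu-.
So hubip → luhubip.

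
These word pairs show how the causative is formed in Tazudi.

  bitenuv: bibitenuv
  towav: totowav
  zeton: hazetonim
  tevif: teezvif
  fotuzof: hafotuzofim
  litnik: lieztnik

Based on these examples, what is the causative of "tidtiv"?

"tidtiv" has last vowel 'i'. The stems whose last vowel is 'i' (tevif → teezvif, litnik → lieztnik) insert -ez- after the first vowel.
So tidtiv → tiezdtiv.

tiezdtiv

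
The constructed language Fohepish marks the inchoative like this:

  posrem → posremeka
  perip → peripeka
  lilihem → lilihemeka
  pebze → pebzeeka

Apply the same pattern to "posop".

posopeka

Every pair shown (posrem → posremeka, perip → peripeka, lilihem → lilihemeka, …) follows the same rule: add -eka.
So posop → posopeka.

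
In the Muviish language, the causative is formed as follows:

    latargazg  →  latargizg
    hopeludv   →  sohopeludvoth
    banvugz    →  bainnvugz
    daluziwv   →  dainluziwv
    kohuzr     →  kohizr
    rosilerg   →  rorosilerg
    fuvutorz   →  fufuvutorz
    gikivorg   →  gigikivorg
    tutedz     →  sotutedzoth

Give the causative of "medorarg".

memedorarg

"medorarg" has second-to-last letter 'r'. The stems whose second-to-last letter is 'r' (fuvutorz → fufuvutorz, gikivorg → gigikivorg, rosilerg → rorosilerg) repeat the first consonant+vowel as a prefix.
So medorarg → memedorarg.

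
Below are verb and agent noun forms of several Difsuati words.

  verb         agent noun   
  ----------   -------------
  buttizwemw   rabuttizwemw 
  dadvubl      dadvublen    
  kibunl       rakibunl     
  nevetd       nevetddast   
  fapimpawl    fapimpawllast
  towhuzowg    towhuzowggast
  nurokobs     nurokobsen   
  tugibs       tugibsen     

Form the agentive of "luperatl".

dadvubl and fapimpawl both end in -l yet inflect differently (dadvublen, fapimpawllast), so the final letter is not what conditions the rule; the second-to-last letter is.
"luperatl" has second-to-last letter 't'. The one such stem in the data (nevetd → nevetddast) doubles the final consonant and adds -ast (as do fapimpawl, towhuzowg), so the same rule applies.
So luperatl → luperatllast.

luperatllast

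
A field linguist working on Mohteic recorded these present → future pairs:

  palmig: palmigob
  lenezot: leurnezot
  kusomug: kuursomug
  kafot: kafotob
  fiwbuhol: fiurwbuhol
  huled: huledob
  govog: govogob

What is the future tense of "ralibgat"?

kafot and lenezot both end in -t yet inflect differently (kafotob, leurnezot), so the final letter is not what conditions the rule; the number of vowels is.
"ralibgat" has 3 vowels. The stems with 3 vowels (lenezot → leurnezot, fiwbuhol → fiurwbuhol, kusomug → kuursomug) insert -ur- after the first vowel.
So ralibgat → raurlibgat.

raurlibgat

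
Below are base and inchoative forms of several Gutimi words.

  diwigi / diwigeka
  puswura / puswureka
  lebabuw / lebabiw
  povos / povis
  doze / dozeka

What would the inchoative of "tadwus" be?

puswura and povos both begin with p- yet inflect differently (puswureka, povis), so the first letter is not what conditions the rule; whether the stem ends in a vowel or a consonant is.
"tadwus" ends in a consonant. The stems ending in a consonant (povos → povis, lebabuw → lebabiw) change the last vowel to 'i'.
The other pattern: stems ending in a vowel drop the final letter and add -eka.
So tadwus → tadwis.

tadwis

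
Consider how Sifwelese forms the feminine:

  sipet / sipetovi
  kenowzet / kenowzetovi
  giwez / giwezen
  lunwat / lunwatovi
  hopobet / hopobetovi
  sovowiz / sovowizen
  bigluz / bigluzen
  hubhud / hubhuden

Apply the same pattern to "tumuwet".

"tumuwet" ends in -t. The stems ending in -t (lunwat → lunwatovi, hopobet → hopobetovi, sipet → sipetovi) add -ovi.
So tumuwet → tumuwetovi.

tumuwetovi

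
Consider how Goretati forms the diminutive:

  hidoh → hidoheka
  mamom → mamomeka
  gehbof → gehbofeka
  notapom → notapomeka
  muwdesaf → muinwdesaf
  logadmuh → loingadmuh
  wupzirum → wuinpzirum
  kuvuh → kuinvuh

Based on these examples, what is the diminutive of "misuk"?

gehbof and muwdesaf both end in -f yet inflect differently (gehbofeka, muinwdesaf), so the final letter is not what conditions the rule; the last vowel is.
"misuk" has last vowel 'u'. The stems whose last vowel is 'u' (logadmuh → loingadmuh, wupzirum → wuinpzirum, kuvuh → kuinvuh) insert -in- after the first vowel.
The other pattern: stems whose last vowel is 'o' add -eka.
So misuk → miinsuk.

miinsuk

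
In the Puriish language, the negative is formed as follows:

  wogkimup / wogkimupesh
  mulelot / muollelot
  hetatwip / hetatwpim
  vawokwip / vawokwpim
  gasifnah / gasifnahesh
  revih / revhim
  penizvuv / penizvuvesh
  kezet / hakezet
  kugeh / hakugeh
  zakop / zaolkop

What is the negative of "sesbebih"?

sesbebhim

mulelot and kezet both end in -t yet inflect differently (muollelot, hakezet), so the final letter is not what conditions the rule; the last vowel is.
"sesbebih" has last vowel 'i'. The stems whose last vowel is 'i' (vawokwip → vawokwpim, revih → revhim, hetatwip → hetatwpim) delete the last vowel and add -im.
The other patterns: stems whose last vowel is 'o' insert -ol- after the first vowel; stems whose last vowel is 'e' add the prefix ha-; stems whose last vowel is 'a' or 'u' add -esh.
So sesbebih → sesbebhim.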